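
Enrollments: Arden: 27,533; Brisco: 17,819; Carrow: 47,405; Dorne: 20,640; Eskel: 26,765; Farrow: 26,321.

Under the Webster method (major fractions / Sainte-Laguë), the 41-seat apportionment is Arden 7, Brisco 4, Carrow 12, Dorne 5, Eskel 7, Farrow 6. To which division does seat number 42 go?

Priority for the next seat is population ÷ (current seats + 0.5).
Priorities: Arden 3671.067, Brisco 3959.778, Carrow 3792.400, Dorne 3752.727, Eskel 3568.667, Farrow 4049.385.
Highest priority: Farrow.

Farrow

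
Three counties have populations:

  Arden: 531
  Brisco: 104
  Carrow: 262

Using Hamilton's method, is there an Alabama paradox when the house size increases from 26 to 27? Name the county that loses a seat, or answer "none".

At 26 seats: Arden 15, Brisco 3, Carrow 8.
At 27 seats: Arden 16, Brisco 3, Carrow 8.
No county's allocation decreased.

none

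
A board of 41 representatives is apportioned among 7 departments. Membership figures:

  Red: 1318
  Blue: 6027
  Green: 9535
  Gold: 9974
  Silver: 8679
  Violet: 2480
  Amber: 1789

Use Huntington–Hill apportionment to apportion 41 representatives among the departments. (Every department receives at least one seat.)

With divisor 978: modified quotas Red 1.348, Blue 6.163, Green 9.749, Gold 10.198, Silver 8.874, Violet 2.536, Amber 1.829.
Geometric-mean thresholds: Red √(1·2)=1.414, Blue √(6·7)=6.481, Green √(9·10)=9.487, Gold √(10·11)=10.488, Silver √(8·9)=8.485, Violet √(2·3)=2.449, Amber √(1·2)=1.414.
Each quota rounded against its threshold gives Red 1, Blue 6, Green 10, Gold 10, Silver 9, Violet 3, Amber 2 (total 41).

Red=1; Blue=6; Green=10; Gold=10; Silver=9; Violet=3; Amber=2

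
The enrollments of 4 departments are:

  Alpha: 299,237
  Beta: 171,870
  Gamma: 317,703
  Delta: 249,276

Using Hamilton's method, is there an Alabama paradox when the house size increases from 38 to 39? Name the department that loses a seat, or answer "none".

none

At 38 seats: Alpha 11, Beta 6, Gamma 12, Delta 9.
At 39 seats: Alpha 11, Beta 7, Gamma 12, Delta 9.
No department's allocation decreased.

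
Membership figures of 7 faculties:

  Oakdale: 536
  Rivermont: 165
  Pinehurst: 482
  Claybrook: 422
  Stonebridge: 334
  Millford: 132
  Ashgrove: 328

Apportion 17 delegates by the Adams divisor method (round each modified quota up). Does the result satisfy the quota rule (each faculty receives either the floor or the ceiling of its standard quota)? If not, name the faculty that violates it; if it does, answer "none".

none

Standard quotas: Oakdale 3.798, Rivermont 1.169, Pinehurst 3.416, Claybrook 2.990, Stonebridge 2.367, Millford 0.935, Ashgrove 2.324.
Adams allocation: Oakdale 4, Rivermont 1, Pinehurst 3, Claybrook 3, Stonebridge 3, Millford 1, Ashgrove 2.
Every allocation lies between the lower and upper quota.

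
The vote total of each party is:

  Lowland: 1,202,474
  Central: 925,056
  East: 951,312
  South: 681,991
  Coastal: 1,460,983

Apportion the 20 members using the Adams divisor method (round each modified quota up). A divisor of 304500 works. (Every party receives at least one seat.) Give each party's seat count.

Lowland: 4, Central: 4, East: 4, South: 3, Coastal: 5

With modified divisor 304500: modified quotas Lowland 3.949, Central 3.038, East 3.124, South 2.240, Coastal 4.798.
Rounding up: Lowland 4, Central 4, East 4, South 3, Coastal 5 (total 20).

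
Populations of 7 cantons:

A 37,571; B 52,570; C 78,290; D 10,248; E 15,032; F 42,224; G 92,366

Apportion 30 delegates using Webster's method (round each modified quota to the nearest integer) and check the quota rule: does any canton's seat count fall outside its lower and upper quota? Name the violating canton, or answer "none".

Standard quotas: A 3.433, B 4.804, C 7.154, D 0.936, E 1.374, F 3.858, G 8.440.
Webster allocation: A 3, B 5, C 7, D 1, E 1, F 4, G 9.
Every allocation lies between the lower and upper quota.

none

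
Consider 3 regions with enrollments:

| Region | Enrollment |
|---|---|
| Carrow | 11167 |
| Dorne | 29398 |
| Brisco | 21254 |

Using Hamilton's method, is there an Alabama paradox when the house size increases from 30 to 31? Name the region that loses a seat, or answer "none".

Carrow

At 30 seats: Carrow 6, Dorne 14, Brisco 10.
At 31 seats: Carrow 5, Dorne 15, Brisco 11.
Carrow drops from 6 to 5.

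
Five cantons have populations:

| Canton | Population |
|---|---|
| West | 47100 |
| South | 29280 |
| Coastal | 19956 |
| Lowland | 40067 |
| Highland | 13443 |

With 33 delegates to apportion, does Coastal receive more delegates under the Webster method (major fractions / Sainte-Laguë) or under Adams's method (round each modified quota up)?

Webster: West 10, South 7, Coastal 4, Lowland 9, Highland 3.
Adams: West 10, South 6, Coastal 5, Lowland 9, Highland 3.
Coastal gets 4 under Webster and 5 under Adams.

Adams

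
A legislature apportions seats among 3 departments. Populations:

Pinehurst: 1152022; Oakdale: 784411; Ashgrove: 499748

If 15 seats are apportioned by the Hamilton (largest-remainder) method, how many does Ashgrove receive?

The standard divisor is 2436181/15 ≈ 162412.067.
Standard quotas: Pinehurst 7.0932, Oakdale 4.8298, Ashgrove 3.0770.
Lower quotas: Pinehurst 7, Oakdale 4, Ashgrove 3 (sum 14, leaving 1 seat).
Remainders in descending order: Oakdale 0.8298, Pinehurst 0.0932, Ashgrove 0.0770.
Largest remainder: Oakdale receives the extra seat.
Ashgrove receives 3.

3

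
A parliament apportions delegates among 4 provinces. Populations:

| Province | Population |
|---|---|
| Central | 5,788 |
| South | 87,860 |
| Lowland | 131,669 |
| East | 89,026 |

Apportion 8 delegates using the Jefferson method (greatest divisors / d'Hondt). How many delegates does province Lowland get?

Standard divisor 314343/8 ≈ 39292.875; standard quotas: Central 0.147, South 2.236, Lowland 3.351, East 2.266.
Rounding down gives 0, 2, 3, 2 = 7 seats, so the divisor must be adjusted.
With modified divisor 31300: modified quotas Central 0.185, South 2.807, Lowland 4.207, East 2.844.
Rounding down: Central 0, South 2, Lowland 4, East 2 (total 8).
Lowland receives 4.

4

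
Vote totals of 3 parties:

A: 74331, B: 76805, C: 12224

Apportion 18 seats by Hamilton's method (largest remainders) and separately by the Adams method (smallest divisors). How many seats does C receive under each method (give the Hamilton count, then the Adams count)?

1 and 2

Hamilton: A 8, B 9, C 1.
Adams: A 8, B 8, C 2.
C gets 1 under Hamilton and 2 under Adams.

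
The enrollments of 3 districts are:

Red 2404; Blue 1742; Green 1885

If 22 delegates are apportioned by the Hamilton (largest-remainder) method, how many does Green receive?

Total 6031; standard divisor 6031/22 ≈ 274.136.
Standard quotas: Red 8.769, Blue 6.355, Green 6.876.
Lower quotas: Red 8, Blue 6, Green 6 (sum 20, leaving 2 seats).
Remainders in descending order: Green 0.876, Red 0.769, Blue 0.355.
Largest remainders: Green, Red receive the extra seats.
Green receives 7.

7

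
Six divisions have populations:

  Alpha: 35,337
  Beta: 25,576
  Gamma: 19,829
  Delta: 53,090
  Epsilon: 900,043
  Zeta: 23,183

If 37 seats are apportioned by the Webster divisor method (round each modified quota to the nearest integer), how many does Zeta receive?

1

Standard divisor 1057058/37 ≈ 28569.135; standard quotas: Alpha 1.237, Beta 0.895, Gamma 0.694, Delta 1.858, Epsilon 31.504, Zeta 0.811.
Rounding to the nearest integer gives 1, 1, 1, 2, 32, 1 = 38 seats, so the divisor must be adjusted.
With modified divisor 29000: modified quotas Alpha 1.219, Beta 0.882, Gamma 0.684, Delta 1.831, Epsilon 31.036, Zeta 0.799.
Rounding to the nearest integer: Alpha 1, Beta 1, Gamma 1, Delta 2, Epsilon 31, Zeta 1 (total 37).
Zeta receives 1.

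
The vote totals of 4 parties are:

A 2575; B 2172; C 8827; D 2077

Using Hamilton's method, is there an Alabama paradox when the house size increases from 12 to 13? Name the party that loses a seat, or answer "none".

At 12 seats: A 2, B 2, C 7, D 1.
At 13 seats: A 2, B 2, C 7, D 2.
No party's allocation decreased.

none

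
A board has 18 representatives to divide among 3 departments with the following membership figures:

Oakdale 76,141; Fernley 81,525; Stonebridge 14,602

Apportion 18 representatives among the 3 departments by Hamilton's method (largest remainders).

The standard divisor is 172268/18 ≈ 9570.444.
Standard quotas: Oakdale 7.9558, Fernley 8.5184, Stonebridge 1.5257.
Lower quotas: Oakdale 7, Fernley 8, Stonebridge 1 (sum 16, leaving 2 seats).
Remainders in descending order: Oakdale 0.9558, Stonebridge 0.5257, Fernley 0.5184.
Largest remainders: Oakdale, Stonebridge receive the extra seats.

Oakdale=8, Fernley=8, Stonebridge=2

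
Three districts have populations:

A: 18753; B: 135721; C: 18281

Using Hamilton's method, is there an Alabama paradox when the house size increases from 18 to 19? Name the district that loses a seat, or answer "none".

At 18 seats: A 2, B 14, C 2.
At 19 seats: A 2, B 15, C 2.
No district's allocation decreased.

none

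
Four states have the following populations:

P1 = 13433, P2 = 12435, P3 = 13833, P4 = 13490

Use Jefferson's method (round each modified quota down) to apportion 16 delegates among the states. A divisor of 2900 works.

With modified divisor 2900: modified quotas P1 4.632, P2 4.288, P3 4.770, P4 4.652.
Rounding down: P1 4, P2 4, P3 4, P4 4 (total 16).

P1 4, P2 4, P3 4, P4 4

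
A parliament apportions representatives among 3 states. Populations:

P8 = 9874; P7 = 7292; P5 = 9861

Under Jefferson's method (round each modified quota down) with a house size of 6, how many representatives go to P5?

Standard divisor 27027/6 ≈ 4504.5; standard quotas: P8 2.192, P7 1.619, P5 2.189.
Rounding down gives 2, 1, 2 = 5 seats, so the divisor must be adjusted.
With modified divisor 3500: modified quotas P8 2.821, P7 2.083, P5 2.817.
Rounding down: P8 2, P7 2, P5 2 (total 6).
P5 receives 2.

2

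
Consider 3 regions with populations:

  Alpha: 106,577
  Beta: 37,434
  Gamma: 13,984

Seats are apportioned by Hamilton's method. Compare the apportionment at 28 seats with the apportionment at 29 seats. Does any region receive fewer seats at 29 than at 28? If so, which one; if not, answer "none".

none

At 28 seats: Alpha 19, Beta 7, Gamma 2.
At 29 seats: Alpha 19, Beta 7, Gamma 3.
No region's allocation decreased.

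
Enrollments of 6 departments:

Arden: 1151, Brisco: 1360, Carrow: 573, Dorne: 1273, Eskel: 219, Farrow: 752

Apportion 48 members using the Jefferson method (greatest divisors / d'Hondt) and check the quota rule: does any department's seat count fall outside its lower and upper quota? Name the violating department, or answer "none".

none

Standard quotas: Arden 10.369, Brisco 12.252, Carrow 5.162, Dorne 11.468, Eskel 1.973, Farrow 6.775.
Jefferson allocation: Arden 10, Brisco 12, Carrow 5, Dorne 12, Eskel 2, Farrow 7.
Every allocation lies between the lower and upper quota.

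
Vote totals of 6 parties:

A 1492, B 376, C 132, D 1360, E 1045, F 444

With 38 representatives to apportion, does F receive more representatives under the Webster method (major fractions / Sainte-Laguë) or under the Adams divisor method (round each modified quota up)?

Adams

Webster: A 12, B 3, C 1, D 11, E 8, F 3.
Adams: A 11, B 3, C 1, D 11, E 8, F 4.
F gets 3 under Webster and 4 under Adams.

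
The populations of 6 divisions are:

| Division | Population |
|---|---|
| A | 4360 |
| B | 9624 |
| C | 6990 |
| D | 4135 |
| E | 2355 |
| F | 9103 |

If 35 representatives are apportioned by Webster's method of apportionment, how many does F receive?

9

Standard divisor 36567/35 ≈ 1044.771; standard quotas: A 4.173, B 9.212, C 6.690, D 3.958, E 2.254, F 8.713.
Rounding to the nearest integer gives A 4, B 9, C 7, D 4, E 2, F 9 — total 35, matching the house size, so no adjustment is needed.
F receives 9.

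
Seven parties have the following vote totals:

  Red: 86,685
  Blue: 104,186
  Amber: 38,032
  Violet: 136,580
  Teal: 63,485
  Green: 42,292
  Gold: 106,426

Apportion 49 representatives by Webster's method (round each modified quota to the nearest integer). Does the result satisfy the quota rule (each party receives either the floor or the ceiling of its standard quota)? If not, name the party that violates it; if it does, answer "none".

Standard quotas: Red 7.353, Blue 8.837, Amber 3.226, Violet 11.585, Teal 5.385, Green 3.587, Gold 9.027.
Webster allocation: Red 7, Blue 9, Amber 3, Violet 12, Teal 5, Green 4, Gold 9.
Every allocation lies between the lower and upper quota.

none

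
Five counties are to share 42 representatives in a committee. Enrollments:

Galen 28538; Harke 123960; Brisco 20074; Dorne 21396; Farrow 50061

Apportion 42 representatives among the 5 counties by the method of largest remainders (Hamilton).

The standard divisor is 244029/42 ≈ 5810.214.
Standard quotas: Galen 4.9117, Harke 21.3348, Brisco 3.4550, Dorne 3.6825, Farrow 8.6160.
Lower quotas: Galen 4, Harke 21, Brisco 3, Dorne 3, Farrow 8 (sum 39, leaving 3 seats).
Remainders in descending order: Galen 0.9117, Dorne 0.6825, Farrow 0.6160, Brisco 0.4550, Harke 0.3348.
Largest remainders: Galen, Dorne, Farrow receive the extra seats.

Galen: 5, Harke: 21, Brisco: 3, Dorne: 4, Farrow: 9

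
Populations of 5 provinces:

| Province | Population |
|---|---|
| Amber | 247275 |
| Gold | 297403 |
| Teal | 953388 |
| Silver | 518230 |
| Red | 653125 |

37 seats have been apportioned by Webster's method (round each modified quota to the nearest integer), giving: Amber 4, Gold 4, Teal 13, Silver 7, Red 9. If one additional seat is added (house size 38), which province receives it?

Teal

Priority for the next seat is population ÷ (current seats + 0.5).
Priorities: Amber 54950.000, Gold 66089.556, Teal 70621.333, Silver 69097.333, Red 68750.000.
Highest priority: Teal.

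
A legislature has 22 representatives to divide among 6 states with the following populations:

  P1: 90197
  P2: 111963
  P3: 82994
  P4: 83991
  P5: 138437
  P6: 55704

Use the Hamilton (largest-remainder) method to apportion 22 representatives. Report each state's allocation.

P1 4, P2 4, P3 3, P4 3, P5 6, P6 2

The standard divisor is 563286/22 ≈ 25603.909.
Standard quotas: P1 3.5228, P2 4.3729, P3 3.2415, P4 3.2804, P5 5.4069, P6 2.1756.
Lower quotas: P1 3, P2 4, P3 3, P4 3, P5 5, P6 2 (sum 20, leaving 2 seats).
Remainders in descending order: P1 0.5228, P5 0.4069, P2 0.3729, P4 0.2804, P3 0.2415, P6 0.1756.
The surplus seats go to P1, P5.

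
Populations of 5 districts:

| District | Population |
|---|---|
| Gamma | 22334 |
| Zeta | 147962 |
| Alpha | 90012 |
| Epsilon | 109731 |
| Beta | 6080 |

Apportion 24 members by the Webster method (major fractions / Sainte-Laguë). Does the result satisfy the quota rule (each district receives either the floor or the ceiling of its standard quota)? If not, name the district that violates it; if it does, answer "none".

Standard quotas: Gamma 1.425, Zeta 9.441, Alpha 5.744, Epsilon 7.002, Beta 0.388.
Webster allocation: Gamma 1, Zeta 10, Alpha 6, Epsilon 7, Beta 0.
Every allocation lies between the lower and upper quota.

none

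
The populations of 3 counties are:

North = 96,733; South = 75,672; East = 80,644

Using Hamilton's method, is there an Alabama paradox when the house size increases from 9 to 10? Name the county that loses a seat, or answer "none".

At 9 seats: North 3, South 3, East 3.
At 10 seats: North 4, South 3, East 3.
No county's allocation decreased.

none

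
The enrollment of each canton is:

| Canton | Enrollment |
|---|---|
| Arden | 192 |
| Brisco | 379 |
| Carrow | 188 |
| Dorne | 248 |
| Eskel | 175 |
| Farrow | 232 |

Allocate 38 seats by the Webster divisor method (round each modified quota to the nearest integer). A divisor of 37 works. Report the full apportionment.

With modified divisor 37: modified quotas Arden 5.189, Brisco 10.243, Carrow 5.081, Dorne 6.703, Eskel 4.730, Farrow 6.270.
Rounding to the nearest integer: Arden 5, Brisco 10, Carrow 5, Dorne 7, Eskel 5, Farrow 6 (total 38).

Arden 5, Brisco 10, Carrow 5, Dorne 7, Eskel 5, Farrow 6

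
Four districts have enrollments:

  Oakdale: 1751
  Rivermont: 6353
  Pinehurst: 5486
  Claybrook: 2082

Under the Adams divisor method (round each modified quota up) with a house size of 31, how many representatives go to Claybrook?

4

Standard divisor 15672/31 ≈ 505.548; standard quotas: Oakdale 3.464, Rivermont 12.567, Pinehurst 10.852, Claybrook 4.118.
Rounding up gives 4, 13, 11, 5 = 33 seats, so the divisor must be adjusted.
With modified divisor 540: modified quotas Oakdale 3.243, Rivermont 11.765, Pinehurst 10.159, Claybrook 3.856.
Rounding up: Oakdale 4, Rivermont 12, Pinehurst 11, Claybrook 4 (total 31).
Claybrook receives 4.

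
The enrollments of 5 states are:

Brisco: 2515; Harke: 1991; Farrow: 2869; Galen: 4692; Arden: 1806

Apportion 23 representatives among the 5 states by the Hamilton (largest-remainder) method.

Standard divisor: 13873 ÷ 23 ≈ 603.174.
Standard quotas: Brisco 4.170, Harke 3.301, Farrow 4.757, Galen 7.779, Arden 2.994.
Lower quotas: Brisco 4, Harke 3, Farrow 4, Galen 7, Arden 2 (sum 20, leaving 3 seats).
Remainders in descending order: Arden 0.994, Galen 0.779, Farrow 0.757, Harke 0.301, Brisco 0.170.
Largest remainders: Arden, Galen, Farrow receive the extra seats.

Brisco 4, Harke 3, Farrow 5, Galen 8, Arden 3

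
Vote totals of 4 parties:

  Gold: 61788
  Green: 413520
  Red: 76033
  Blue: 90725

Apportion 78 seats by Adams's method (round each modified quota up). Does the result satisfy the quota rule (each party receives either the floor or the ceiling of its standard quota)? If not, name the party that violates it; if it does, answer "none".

Standard quotas: Gold 7.506, Green 50.236, Red 9.237, Blue 11.022.
Adams allocation: Gold 8, Green 49, Red 10, Blue 11.
Green has quota 50.236 (lower 50, upper 51) but receives 49 — outside the quota interval.

Green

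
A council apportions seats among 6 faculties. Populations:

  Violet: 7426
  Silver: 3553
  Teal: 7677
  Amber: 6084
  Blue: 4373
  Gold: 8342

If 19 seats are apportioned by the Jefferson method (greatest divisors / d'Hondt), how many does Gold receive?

Standard divisor 37455/19 ≈ 1971.316; standard quotas: Violet 3.767, Silver 1.802, Teal 3.894, Amber 3.086, Blue 2.218, Gold 4.232.
Rounding down gives 3, 1, 3, 3, 2, 4 = 16 seats, so the divisor must be adjusted.
With modified divisor 1700: modified quotas Violet 4.368, Silver 2.090, Teal 4.516, Amber 3.579, Blue 2.572, Gold 4.907.
Rounding down: Violet 4, Silver 2, Teal 4, Amber 3, Blue 2, Gold 4 (total 19).
Gold receives 4.

4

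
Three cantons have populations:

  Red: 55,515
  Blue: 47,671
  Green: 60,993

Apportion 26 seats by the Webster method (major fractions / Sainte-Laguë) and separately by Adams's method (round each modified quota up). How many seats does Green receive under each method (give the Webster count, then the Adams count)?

Webster: Red 9, Blue 7, Green 10.
Adams: Red 9, Blue 8, Green 9.
Green gets 10 under Webster and 9 under Adams.

10 and 9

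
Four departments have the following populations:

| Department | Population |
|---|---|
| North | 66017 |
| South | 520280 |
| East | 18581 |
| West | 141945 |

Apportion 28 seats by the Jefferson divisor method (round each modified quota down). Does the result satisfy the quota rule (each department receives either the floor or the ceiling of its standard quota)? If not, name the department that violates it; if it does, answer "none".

Standard quotas: North 2.475, South 19.506, East 0.697, West 5.322.
Jefferson allocation: North 2, South 21, East 0, West 5.
South has quota 19.506 (lower 19, upper 20) but receives 21 — outside the quota interval.

South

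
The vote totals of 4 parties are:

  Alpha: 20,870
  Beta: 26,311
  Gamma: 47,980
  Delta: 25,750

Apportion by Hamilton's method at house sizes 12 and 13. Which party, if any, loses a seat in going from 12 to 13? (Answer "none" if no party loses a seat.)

none

At 12 seats: Alpha 2, Beta 3, Gamma 5, Delta 2.
At 13 seats: Alpha 2, Beta 3, Gamma 5, Delta 3.
No party's allocation decreased.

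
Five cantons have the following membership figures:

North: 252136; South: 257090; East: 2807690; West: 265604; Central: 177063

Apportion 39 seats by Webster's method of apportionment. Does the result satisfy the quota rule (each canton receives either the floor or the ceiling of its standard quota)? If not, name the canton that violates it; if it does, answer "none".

East

Standard quotas: North 2.616, South 2.667, East 29.126, West 2.755, Central 1.837.
Webster allocation: North 3, South 3, East 28, West 3, Central 2.
East has quota 29.126 (lower 29, upper 30) but receives 28 — outside the quota interval.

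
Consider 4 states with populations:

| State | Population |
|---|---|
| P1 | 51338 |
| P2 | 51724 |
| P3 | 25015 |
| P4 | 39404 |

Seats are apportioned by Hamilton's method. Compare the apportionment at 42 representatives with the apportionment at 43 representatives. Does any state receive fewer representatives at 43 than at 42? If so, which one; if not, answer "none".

At 42 seats: P1 13, P2 13, P3 6, P4 10.
At 43 seats: P1 13, P2 13, P3 7, P4 10.
No state's allocation decreased.

none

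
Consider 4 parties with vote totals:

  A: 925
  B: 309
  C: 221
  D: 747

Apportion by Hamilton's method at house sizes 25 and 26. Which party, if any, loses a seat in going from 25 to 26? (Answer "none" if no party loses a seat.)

At 25 seats: A 10, B 4, C 3, D 8.
At 26 seats: A 11, B 4, C 2, D 9.
C drops from 3 to 2.

C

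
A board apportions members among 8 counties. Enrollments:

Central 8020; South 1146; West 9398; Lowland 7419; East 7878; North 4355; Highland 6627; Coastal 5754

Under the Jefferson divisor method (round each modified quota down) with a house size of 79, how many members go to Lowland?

Standard divisor 50597/79 ≈ 640.468; standard quotas: Central 12.522, South 1.789, West 14.674, Lowland 11.584, East 12.300, North 6.800, Highland 10.347, Coastal 8.984.
Rounding down gives 12, 1, 14, 11, 12, 6, 10, 8 = 74 seats, so the divisor must be adjusted.
With modified divisor 610: modified quotas Central 13.148, South 1.879, West 15.407, Lowland 12.162, East 12.915, North 7.139, Highland 10.864, Coastal 9.433.
Rounding down: Central 13, South 1, West 15, Lowland 12, East 12, North 7, Highland 10, Coastal 9 (total 79).
Lowland receives 12.

12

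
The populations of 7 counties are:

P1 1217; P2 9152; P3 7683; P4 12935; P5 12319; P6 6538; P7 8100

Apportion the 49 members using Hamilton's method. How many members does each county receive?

P1 1, P2 8, P3 6, P4 11, P5 10, P6 6, P7 7

Total 57944; standard divisor 57944/49 ≈ 1182.531.
Standard quotas: P1 1.0291, P2 7.7393, P3 6.4971, P4 10.9384, P5 10.4175, P6 5.5288, P7 6.8497.
Lower quotas: P1 1, P2 7, P3 6, P4 10, P5 10, P6 5, P7 6 (sum 45, leaving 4 seats).
Remainders in descending order: P4 0.9384, P7 0.8497, P2 0.7393, P6 0.5288, P3 0.4971, P5 0.4175, P1 0.0291.
The surplus seats go to P4, P7, P2, P6.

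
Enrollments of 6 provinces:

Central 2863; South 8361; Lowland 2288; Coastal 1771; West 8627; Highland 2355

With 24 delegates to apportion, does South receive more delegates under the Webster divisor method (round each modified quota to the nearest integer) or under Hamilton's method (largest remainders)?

Webster: Central 3, South 7, Lowland 2, Coastal 2, West 8, Highland 2.
Hamilton: Central 2, South 8, Lowland 2, Coastal 2, West 8, Highland 2.
South gets 7 under Webster and 8 under Hamilton.

Hamilton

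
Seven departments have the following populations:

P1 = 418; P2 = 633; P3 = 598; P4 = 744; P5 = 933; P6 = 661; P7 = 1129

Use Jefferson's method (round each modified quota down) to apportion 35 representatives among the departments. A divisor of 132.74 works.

P1 3; P2 4; P3 4; P4 5; P5 7; P6 4; P7 8

With modified divisor 132.74: modified quotas P1 3.149, P2 4.769, P3 4.505, P4 5.605, P5 7.029, P6 4.980, P7 8.505.
Rounding down: P1 3, P2 4, P3 4, P4 5, P5 7, P6 4, P7 8 (total 35).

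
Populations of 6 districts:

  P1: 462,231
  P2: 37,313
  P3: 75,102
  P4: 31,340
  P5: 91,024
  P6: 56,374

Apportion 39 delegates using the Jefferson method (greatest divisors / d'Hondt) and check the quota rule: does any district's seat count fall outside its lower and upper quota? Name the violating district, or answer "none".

Standard quotas: P1 23.928, P2 1.932, P3 3.888, P4 1.622, P5 4.712, P6 2.918.
Jefferson allocation: P1 25, P2 2, P3 4, P4 1, P5 4, P6 3.
P1 has quota 23.928 (lower 23, upper 24) but receives 25 — outside the quota interval.

P1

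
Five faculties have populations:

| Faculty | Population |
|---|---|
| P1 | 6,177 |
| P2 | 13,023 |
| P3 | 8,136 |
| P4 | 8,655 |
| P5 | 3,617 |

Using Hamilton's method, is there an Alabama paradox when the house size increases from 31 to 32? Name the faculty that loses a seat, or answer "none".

none

At 31 seats: P1 5, P2 10, P3 6, P4 7, P5 3.
At 32 seats: P1 5, P2 10, P3 7, P4 7, P5 3.
No faculty's allocation decreased.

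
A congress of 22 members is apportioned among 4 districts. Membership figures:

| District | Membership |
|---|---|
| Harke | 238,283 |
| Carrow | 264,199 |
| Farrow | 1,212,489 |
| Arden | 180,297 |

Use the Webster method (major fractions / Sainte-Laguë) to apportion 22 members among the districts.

Harke=3, Carrow=3, Farrow=14, Arden=2

Standard divisor 1895268/22 ≈ 86148.545; standard quotas: Harke 2.766, Carrow 3.067, Farrow 14.074, Arden 2.093.
Rounding to the nearest integer gives Harke 3, Carrow 3, Farrow 14, Arden 2 — total 22, matching the house size, so no adjustment is needed.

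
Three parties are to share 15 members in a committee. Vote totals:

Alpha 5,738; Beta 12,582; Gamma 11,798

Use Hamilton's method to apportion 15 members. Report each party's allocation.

Alpha 3; Beta 6; Gamma 6

Standard divisor: 30118 ÷ 15 ≈ 2007.867.
Standard quotas: Alpha 2.8578, Beta 6.2664, Gamma 5.8759.
Lower quotas: Alpha 2, Beta 6, Gamma 5 (sum 13, leaving 2 seats).
Remainders in descending order: Gamma 0.8759, Alpha 0.8578, Beta 0.2664.
Largest remainders: Gamma, Alpha receive the extra seats.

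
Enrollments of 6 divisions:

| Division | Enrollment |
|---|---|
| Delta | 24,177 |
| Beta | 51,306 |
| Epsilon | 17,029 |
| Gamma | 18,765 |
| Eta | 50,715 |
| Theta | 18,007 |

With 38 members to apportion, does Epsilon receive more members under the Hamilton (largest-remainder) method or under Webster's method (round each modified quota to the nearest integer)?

Hamilton: Delta 5, Beta 11, Epsilon 3, Gamma 4, Eta 11, Theta 4.
Webster: Delta 5, Beta 11, Epsilon 4, Gamma 4, Eta 10, Theta 4.
Epsilon gets 3 under Hamilton and 4 under Webster.

Webster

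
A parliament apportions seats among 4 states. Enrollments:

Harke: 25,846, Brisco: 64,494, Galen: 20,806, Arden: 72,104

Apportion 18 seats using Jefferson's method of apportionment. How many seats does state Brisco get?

7

Standard divisor 183250/18 ≈ 10180.556; standard quotas: Harke 2.539, Brisco 6.335, Galen 2.044, Arden 7.083.
Rounding down gives 2, 6, 2, 7 = 17 seats, so the divisor must be adjusted.
With modified divisor 9100: modified quotas Harke 2.840, Brisco 7.087, Galen 2.286, Arden 7.924.
Rounding down: Harke 2, Brisco 7, Galen 2, Arden 7 (total 18).
Brisco receives 7.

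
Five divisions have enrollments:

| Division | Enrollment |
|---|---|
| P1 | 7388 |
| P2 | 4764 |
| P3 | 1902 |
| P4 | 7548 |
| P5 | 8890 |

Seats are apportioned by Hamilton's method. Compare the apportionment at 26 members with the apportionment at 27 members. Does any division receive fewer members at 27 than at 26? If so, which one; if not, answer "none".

none

At 26 seats: P1 6, P2 4, P3 2, P4 6, P5 8.
At 27 seats: P1 6, P2 4, P3 2, P4 7, P5 8.
No division's allocation decreased.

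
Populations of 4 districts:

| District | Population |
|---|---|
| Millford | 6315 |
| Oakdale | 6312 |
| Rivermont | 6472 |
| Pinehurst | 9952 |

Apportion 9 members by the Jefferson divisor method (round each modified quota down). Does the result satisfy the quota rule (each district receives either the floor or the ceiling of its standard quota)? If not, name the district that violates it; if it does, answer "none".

Standard quotas: Millford 1.956, Oakdale 1.955, Rivermont 2.005, Pinehurst 3.083.
Jefferson allocation: Millford 2, Oakdale 2, Rivermont 2, Pinehurst 3.
Every allocation lies between the lower and upper quota.

none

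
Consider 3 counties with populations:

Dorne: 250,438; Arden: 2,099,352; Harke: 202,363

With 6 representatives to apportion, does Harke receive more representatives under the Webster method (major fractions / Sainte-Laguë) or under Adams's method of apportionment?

Adams

Webster: Dorne 1, Arden 5, Harke 0.
Adams: Dorne 1, Arden 4, Harke 1.
Harke gets 0 under Webster and 1 under Adams.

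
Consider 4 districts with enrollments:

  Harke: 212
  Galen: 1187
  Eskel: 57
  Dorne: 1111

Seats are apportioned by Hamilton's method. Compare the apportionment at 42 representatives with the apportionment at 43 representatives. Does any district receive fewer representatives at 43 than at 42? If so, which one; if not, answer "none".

At 42 seats: Harke 4, Galen 19, Eskel 1, Dorne 18.
At 43 seats: Harke 3, Galen 20, Eskel 1, Dorne 19.
Harke drops from 4 to 3.

Harke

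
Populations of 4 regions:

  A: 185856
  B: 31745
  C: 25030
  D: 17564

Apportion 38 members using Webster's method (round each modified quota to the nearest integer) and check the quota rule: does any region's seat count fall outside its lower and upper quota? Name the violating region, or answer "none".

A

Standard quotas: A 27.143, B 4.636, C 3.655, D 2.565.
Webster allocation: A 26, B 5, C 4, D 3.
A has quota 27.143 (lower 27, upper 28) but receives 26 — outside the quota interval.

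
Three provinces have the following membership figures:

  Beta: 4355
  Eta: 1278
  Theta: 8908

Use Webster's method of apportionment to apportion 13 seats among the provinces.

Beta: 4, Eta: 1, Theta: 8

Standard divisor 14541/13 ≈ 1118.538; standard quotas: Beta 3.893, Eta 1.143, Theta 7.964.
Rounding to the nearest integer gives Beta 4, Eta 1, Theta 8 — total 13, matching the house size, so no adjustment is needed.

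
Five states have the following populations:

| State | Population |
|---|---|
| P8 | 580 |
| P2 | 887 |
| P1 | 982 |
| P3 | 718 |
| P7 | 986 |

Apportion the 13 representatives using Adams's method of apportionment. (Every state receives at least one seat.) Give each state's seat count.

Standard divisor 4153/13 ≈ 319.462; standard quotas: P8 1.816, P2 2.777, P1 3.074, P3 2.248, P7 3.086.
Rounding up gives 2, 3, 4, 3, 4 = 16 seats, so the divisor must be adjusted.
With modified divisor 400: modified quotas P8 1.450, P2 2.217, P1 2.455, P3 1.795, P7 2.465.
Rounding up: P8 2, P2 3, P1 3, P3 2, P7 3 (total 13).

P8=2, P2=3, P1=3, P3=2, P7=3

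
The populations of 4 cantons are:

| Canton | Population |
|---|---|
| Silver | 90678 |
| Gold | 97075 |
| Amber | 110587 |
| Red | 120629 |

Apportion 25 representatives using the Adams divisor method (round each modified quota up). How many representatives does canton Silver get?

Standard divisor 418969/25 ≈ 16758.76; standard quotas: Silver 5.411, Gold 5.792, Amber 6.599, Red 7.198.
Rounding up gives 6, 6, 7, 8 = 27 seats, so the divisor must be adjusted.
With modified divisor 18300: modified quotas Silver 4.955, Gold 5.305, Amber 6.043, Red 6.592.
Rounding up: Silver 5, Gold 6, Amber 7, Red 7 (total 25).
Silver receives 5.

5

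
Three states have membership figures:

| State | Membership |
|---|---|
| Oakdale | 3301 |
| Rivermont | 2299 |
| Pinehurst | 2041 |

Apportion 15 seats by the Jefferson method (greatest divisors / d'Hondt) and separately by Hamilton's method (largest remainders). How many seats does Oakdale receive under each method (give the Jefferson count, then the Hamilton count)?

7 and 6

Jefferson: Oakdale 7, Rivermont 4, Pinehurst 4.
Hamilton: Oakdale 6, Rivermont 5, Pinehurst 4.
Oakdale gets 7 under Jefferson and 6 under Hamilton.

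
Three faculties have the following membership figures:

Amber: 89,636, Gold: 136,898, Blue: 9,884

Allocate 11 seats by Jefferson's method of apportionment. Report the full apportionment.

Amber: 4; Gold: 7; Blue: 0

Standard divisor 236418/11 ≈ 21492.545; standard quotas: Amber 4.171, Gold 6.370, Blue 0.460.
Rounding down gives 4, 6, 0 = 10 seats, so the divisor must be adjusted.
With modified divisor 18700: modified quotas Amber 4.793, Gold 7.321, Blue 0.529.
Rounding down: Amber 4, Gold 7, Blue 0 (total 11).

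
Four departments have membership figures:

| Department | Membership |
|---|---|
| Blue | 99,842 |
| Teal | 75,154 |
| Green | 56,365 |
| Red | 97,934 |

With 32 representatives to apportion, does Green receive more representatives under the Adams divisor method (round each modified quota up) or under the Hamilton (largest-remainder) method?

Adams: Blue 10, Teal 7, Green 6, Red 9.
Hamilton: Blue 10, Teal 7, Green 5, Red 10.
Green gets 6 under Adams and 5 under Hamilton.

Adams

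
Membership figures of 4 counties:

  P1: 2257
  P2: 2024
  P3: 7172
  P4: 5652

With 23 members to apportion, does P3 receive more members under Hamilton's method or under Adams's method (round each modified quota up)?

Hamilton: P1 3, P2 3, P3 10, P4 7.
Adams: P1 3, P2 3, P3 9, P4 8.
P3 gets 10 under Hamilton and 9 under Adams.

Hamilton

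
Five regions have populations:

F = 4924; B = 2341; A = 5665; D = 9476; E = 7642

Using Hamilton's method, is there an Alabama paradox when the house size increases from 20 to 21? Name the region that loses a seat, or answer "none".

At 20 seats: F 3, B 2, A 4, D 6, E 5.
At 21 seats: F 3, B 2, A 4, D 7, E 5.
No region's allocation decreased.

none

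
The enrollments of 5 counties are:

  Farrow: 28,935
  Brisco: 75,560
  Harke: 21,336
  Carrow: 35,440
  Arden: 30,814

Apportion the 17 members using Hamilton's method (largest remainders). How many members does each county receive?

The standard divisor is 192085/17 ≈ 11299.118.
Standard quotas: Farrow 2.5608, Brisco 6.6872, Harke 1.8883, Carrow 3.1365, Arden 2.7271.
Lower quotas: Farrow 2, Brisco 6, Harke 1, Carrow 3, Arden 2 (sum 14, leaving 3 seats).
Remainders in descending order: Harke 0.8883, Arden 0.7271, Brisco 0.6872, Farrow 0.5608, Carrow 0.1365.
The surplus seats go to Harke, Arden, Brisco.

Farrow=2, Brisco=7, Harke=2, Carrow=3, Arden=3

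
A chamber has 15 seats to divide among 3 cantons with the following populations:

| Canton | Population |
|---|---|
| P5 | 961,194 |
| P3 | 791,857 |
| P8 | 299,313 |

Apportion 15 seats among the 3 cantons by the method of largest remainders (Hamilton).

P5 7, P3 6, P8 2

The standard divisor is 2052364/15 ≈ 136824.267.
Standard quotas: P5 7.0250, P3 5.7874, P8 2.1876.
Lower quotas: P5 7, P3 5, P8 2 (sum 14, leaving 1 seat).
Remainders in descending order: P3 0.7874, P8 0.1876, P5 0.0250.
Largest remainder: P3 receives the extra seat.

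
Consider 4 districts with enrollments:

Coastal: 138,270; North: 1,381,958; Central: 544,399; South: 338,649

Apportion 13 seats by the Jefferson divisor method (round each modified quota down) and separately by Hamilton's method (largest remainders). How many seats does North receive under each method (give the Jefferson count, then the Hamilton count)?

Jefferson: Coastal 0, North 8, Central 3, South 2.
Hamilton: Coastal 1, North 7, Central 3, South 2.
North gets 8 under Jefferson and 7 under Hamilton.

8 and 7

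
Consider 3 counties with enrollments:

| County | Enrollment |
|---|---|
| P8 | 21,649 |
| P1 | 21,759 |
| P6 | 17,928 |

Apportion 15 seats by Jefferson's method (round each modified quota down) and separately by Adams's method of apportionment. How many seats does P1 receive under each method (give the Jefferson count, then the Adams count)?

Jefferson: P8 5, P1 6, P6 4.
Adams: P8 5, P1 5, P6 5.
P1 gets 6 under Jefferson and 5 under Adams.

6 and 5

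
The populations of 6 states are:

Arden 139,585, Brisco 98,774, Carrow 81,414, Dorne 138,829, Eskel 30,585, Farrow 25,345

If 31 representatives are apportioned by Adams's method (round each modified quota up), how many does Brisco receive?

Standard divisor 514532/31 ≈ 16597.806; standard quotas: Arden 8.410, Brisco 5.951, Carrow 4.905, Dorne 8.364, Eskel 1.843, Farrow 1.527.
Rounding up gives 9, 6, 5, 9, 2, 2 = 33 seats, so the divisor must be adjusted.
With modified divisor 18600: modified quotas Arden 7.505, Brisco 5.310, Carrow 4.377, Dorne 7.464, Eskel 1.644, Farrow 1.363.
Rounding up: Arden 8, Brisco 6, Carrow 5, Dorne 8, Eskel 2, Farrow 2 (total 31).
Brisco receives 6.

6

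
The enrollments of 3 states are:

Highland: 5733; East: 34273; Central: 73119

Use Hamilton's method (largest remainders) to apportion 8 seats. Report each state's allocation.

Highland=0, East=3, Central=5

Total 113125; standard divisor 113125/8 ≈ 14140.625.
Standard quotas: Highland 0.4054, East 2.4237, Central 5.1708.
Lower quotas: Highland 0, East 2, Central 5 (sum 7, leaving 1 seat).
Remainders in descending order: East 0.4237, Highland 0.4054, Central 0.1708.
The surplus seat goes to East.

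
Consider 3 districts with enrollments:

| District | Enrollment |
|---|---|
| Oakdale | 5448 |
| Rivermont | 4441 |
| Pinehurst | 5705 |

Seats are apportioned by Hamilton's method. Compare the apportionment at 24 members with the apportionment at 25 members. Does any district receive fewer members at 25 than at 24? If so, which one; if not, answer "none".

At 24 seats: Oakdale 8, Rivermont 7, Pinehurst 9.
At 25 seats: Oakdale 9, Rivermont 7, Pinehurst 9.
No district's allocation decreased.

none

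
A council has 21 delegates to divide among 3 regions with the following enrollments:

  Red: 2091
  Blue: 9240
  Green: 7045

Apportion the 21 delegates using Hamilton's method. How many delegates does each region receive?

Red 2, Blue 11, Green 8

Total 18376; standard divisor 18376/21 ≈ 875.048.
Standard quotas: Red 2.3896, Blue 10.5594, Green 8.0510.
Lower quotas: Red 2, Blue 10, Green 8 (sum 20, leaving 1 seat).
Remainders in descending order: Blue 0.5594, Red 0.3896, Green 0.0510.
The surplus seat goes to Blue.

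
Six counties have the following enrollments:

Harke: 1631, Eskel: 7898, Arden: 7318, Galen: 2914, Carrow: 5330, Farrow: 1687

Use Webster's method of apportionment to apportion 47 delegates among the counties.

Harke=3; Eskel=14; Arden=13; Galen=5; Carrow=9; Farrow=3

Standard divisor 26778/47 ≈ 569.745; standard quotas: Harke 2.863, Eskel 13.862, Arden 12.844, Galen 5.115, Carrow 9.355, Farrow 2.961.
Rounding to the nearest integer gives Harke 3, Eskel 14, Arden 13, Galen 5, Carrow 9, Farrow 3 — total 47, matching the house size, so no adjustment is needed.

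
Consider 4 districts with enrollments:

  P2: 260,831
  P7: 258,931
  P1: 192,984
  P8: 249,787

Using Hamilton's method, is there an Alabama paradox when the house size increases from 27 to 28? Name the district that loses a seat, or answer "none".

At 27 seats: P2 7, P7 7, P1 6, P8 7.
At 28 seats: P2 8, P7 7, P1 6, P8 7.
No district's allocation decreased.

none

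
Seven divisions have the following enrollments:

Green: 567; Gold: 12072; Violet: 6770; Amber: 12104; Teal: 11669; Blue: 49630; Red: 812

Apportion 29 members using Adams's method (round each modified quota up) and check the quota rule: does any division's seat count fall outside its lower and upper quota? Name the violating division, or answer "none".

Blue

Standard quotas: Green 0.176, Gold 3.739, Violet 2.097, Amber 3.749, Teal 3.614, Blue 15.373, Red 0.252.
Adams allocation: Green 1, Gold 4, Violet 2, Amber 4, Teal 4, Blue 13, Red 1.
Blue has quota 15.373 (lower 15, upper 16) but receives 13 — outside the quota interval.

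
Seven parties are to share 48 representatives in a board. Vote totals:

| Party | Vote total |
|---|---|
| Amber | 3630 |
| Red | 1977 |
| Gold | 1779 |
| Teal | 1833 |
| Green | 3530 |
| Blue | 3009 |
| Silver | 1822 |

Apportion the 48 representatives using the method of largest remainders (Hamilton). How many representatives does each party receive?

Amber 10; Red 5; Gold 5; Teal 5; Green 10; Blue 8; Silver 5

Total 17580; standard divisor 17580/48 ≈ 366.25.
Standard quotas: Amber 9.911, Red 5.398, Gold 4.857, Teal 5.005, Green 9.638, Blue 8.216, Silver 4.975.
Lower quotas: Amber 9, Red 5, Gold 4, Teal 5, Green 9, Blue 8, Silver 4 (sum 44, leaving 4 seats).
Remainders in descending order: Silver 0.975, Amber 0.911, Gold 0.857, Green 0.638, Red 0.398, Blue 0.216, Teal 0.005.
The surplus seats go to Silver, Amber, Gold, Green.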